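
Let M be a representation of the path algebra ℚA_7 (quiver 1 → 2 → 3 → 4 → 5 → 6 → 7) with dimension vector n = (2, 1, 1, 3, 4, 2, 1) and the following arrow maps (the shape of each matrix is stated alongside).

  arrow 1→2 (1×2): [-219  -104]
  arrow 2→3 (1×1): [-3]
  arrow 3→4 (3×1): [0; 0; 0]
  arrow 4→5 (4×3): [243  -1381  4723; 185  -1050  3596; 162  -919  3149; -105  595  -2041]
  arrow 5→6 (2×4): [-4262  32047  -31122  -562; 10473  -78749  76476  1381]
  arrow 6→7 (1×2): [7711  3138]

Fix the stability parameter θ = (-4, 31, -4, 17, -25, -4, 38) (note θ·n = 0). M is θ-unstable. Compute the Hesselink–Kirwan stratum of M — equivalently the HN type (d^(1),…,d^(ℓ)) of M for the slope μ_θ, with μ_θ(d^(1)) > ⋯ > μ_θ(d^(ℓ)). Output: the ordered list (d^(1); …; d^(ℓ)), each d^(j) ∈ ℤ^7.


Barcode: M ≅ I[1,1], I[1,3], I[4,5]^2, I[4,7], I[5,6]. HN layers by μ_θ (4 steps, strictly decreasing):
  μ^(1)=38; μ^(2)=27/2; μ^(3)=-4; μ^(4)=-25

((0, 0, 0, 0, 0, 0, 1); (0, 1, 1, 0, 0, 0, 0); (2, 0, 0, 3, 3, 2, 0); (0, 0, 0, 0, 1, 0, 0))


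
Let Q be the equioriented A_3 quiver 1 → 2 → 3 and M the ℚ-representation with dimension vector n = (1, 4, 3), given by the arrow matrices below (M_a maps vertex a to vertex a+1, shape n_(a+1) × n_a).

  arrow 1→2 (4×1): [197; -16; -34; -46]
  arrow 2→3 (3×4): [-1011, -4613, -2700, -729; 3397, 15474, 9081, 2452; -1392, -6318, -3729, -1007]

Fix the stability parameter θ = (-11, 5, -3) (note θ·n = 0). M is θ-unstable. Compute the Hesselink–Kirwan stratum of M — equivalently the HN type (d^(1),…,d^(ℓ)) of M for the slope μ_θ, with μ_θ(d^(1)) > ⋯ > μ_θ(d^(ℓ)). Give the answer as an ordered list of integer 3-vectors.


Via rank(M_{q-1}∘⋯∘M_p): M ≅ I[1,3], I[2,2], I[2,3]^2.
μ_θ-semistable layers: μ^(1)=5; μ^(2)=1; μ^(3)=-11

((0, 1, 0); (0, 3, 3); (1, 0, 0))


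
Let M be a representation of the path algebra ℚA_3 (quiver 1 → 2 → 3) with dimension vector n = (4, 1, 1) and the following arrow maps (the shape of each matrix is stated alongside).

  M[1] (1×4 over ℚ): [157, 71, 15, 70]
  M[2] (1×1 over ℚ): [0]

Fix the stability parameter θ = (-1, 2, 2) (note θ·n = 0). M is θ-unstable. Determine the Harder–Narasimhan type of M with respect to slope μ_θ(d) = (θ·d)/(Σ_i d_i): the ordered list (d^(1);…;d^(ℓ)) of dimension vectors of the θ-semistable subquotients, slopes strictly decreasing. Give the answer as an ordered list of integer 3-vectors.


Barcode: M ≅ I[1,1]^3, I[1,2], I[3,3]. HN layers by μ_θ (2 steps, strictly decreasing):
  μ^(1)=2; μ^(2)=-1

((0, 1, 1); (4, 0, 0))


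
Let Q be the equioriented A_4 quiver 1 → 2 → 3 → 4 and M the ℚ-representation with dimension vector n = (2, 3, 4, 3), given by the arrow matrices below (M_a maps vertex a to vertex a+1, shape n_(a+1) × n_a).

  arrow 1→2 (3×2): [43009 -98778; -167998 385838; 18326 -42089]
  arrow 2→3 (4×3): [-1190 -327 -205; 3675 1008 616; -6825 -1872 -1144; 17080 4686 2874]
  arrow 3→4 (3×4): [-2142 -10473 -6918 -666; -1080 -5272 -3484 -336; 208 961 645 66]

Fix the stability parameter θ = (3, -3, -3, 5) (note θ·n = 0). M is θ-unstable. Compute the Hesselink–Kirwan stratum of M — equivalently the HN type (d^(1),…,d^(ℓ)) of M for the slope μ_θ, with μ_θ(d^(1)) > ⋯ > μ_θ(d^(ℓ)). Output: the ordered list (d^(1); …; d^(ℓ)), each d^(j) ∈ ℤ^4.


Via rank(M_{q-1}∘⋯∘M_p): M ≅ I[1,3], I[1,4], I[2,2], I[3,3], I[3,4], I[4,4].
μ_θ-semistable layers: μ^(1)=5; μ^(2)=-1; μ^(3)=-3

((0, 0, 0, 3); (2, 2, 2, 0); (0, 1, 2, 0))


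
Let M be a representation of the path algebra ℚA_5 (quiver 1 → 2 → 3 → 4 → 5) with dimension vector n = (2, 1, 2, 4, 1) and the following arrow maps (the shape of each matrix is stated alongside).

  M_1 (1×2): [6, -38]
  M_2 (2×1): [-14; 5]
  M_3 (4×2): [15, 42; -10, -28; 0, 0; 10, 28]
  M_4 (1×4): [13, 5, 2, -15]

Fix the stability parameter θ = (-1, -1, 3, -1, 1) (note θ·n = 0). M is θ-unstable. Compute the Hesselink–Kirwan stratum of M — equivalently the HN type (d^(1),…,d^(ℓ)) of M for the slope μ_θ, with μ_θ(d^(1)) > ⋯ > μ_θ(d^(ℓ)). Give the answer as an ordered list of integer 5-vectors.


Via rank(M_{q-1}∘⋯∘M_p): M ≅ I[1,1], I[1,3], I[3,5], I[4,4]^3.
μ_θ-semistable layers: μ^(1)=3; μ^(2)=1; μ^(3)=-1

((0, 0, 1, 0, 0); (0, 0, 1, 1, 1); (2, 1, 0, 3, 0))


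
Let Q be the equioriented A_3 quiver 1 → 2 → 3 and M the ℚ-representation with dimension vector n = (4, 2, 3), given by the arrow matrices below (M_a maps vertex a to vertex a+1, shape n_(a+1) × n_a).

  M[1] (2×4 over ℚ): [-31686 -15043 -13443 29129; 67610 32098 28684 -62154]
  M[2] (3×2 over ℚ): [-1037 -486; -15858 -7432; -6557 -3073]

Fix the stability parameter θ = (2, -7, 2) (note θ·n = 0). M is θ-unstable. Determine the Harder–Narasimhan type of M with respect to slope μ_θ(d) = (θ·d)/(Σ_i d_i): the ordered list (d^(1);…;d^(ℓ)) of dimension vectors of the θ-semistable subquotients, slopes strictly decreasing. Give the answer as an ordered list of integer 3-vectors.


Interval decomposition of M: I[1,1]^2, I[1,3]^2, I[3,3].
HN type (ℓ=2): μ^(1)=2; μ^(2)=-5/2

((2, 0, 3); (2, 2, 0))


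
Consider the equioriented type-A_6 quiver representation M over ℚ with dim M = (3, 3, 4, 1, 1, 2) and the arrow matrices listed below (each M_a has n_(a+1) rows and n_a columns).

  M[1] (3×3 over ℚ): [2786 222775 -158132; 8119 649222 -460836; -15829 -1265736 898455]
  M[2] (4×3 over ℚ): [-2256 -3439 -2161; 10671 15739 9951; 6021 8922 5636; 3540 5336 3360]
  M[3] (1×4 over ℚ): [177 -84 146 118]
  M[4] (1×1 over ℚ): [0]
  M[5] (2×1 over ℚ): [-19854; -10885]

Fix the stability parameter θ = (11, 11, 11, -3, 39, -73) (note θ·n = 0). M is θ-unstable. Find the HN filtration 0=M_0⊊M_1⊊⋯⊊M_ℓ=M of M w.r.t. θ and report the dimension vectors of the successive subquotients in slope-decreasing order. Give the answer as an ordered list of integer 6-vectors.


Barcode: M ≅ I[1,2], I[1,3], I[1,4], I[3,3]^2, I[5,6], I[6,6]. HN layers by μ_θ (4 steps, strictly decreasing):
  μ^(1)=11; μ^(2)=15/2; μ^(3)=-17; μ^(4)=-73

((2, 2, 3, 0, 0, 0); (1, 1, 1, 1, 0, 0); (0, 0, 0, 0, 1, 1); (0, 0, 0, 0, 0, 1))


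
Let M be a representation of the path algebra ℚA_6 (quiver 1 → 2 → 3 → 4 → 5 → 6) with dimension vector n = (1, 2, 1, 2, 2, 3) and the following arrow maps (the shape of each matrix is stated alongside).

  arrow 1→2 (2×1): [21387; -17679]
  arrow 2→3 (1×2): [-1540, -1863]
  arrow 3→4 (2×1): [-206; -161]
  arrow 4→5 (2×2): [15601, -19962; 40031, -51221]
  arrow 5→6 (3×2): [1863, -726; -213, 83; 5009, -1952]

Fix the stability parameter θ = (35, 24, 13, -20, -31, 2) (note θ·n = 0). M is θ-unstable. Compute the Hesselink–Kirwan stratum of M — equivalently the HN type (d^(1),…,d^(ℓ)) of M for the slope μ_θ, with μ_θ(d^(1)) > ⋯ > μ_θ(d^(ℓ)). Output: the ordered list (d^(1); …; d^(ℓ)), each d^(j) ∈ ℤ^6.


Interval decomposition of M: I[1,6], I[2,2], I[4,6], I[6,6].
HN type (ℓ=4): μ^(1)=24; μ^(2)=23/6; μ^(3)=2; μ^(4)=-51/2

((0, 1, 0, 0, 0, 0); (1, 1, 1, 1, 1, 1); (0, 0, 0, 0, 0, 2); (0, 0, 0, 1, 1, 0))


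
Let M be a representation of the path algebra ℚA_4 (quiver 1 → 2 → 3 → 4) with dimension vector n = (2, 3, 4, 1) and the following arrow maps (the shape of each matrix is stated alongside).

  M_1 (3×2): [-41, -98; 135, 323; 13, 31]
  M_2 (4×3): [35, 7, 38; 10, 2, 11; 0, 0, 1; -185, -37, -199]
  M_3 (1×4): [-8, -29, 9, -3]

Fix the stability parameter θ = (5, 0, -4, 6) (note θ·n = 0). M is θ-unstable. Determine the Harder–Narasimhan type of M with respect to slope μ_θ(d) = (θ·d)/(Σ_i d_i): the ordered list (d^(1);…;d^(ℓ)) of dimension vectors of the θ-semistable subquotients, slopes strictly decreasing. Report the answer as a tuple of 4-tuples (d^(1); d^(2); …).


Interval decomposition of M: I[1,3], I[1,4], I[2,2], I[3,3]^2.
HN type (ℓ=4): μ^(1)=6; μ^(2)=1/3; μ^(3)=0; μ^(4)=-4

((0, 0, 0, 1); (2, 2, 2, 0); (0, 1, 0, 0); (0, 0, 2, 0))


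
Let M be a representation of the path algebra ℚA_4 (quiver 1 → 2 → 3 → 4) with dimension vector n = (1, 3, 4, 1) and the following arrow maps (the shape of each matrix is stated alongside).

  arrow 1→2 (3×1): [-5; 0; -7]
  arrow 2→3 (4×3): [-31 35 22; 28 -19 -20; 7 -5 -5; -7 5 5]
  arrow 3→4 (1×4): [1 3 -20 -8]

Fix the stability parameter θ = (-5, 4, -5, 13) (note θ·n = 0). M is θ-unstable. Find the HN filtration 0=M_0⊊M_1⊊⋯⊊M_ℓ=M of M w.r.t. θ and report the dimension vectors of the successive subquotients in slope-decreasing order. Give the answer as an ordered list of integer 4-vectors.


Barcode: M ≅ I[1,4], I[2,3]^2, I[3,3]. HN layers by μ_θ (3 steps, strictly decreasing):
  μ^(1)=13; μ^(2)=-1/2; μ^(3)=-5

((0, 0, 0, 1); (0, 3, 3, 0); (1, 0, 1, 0))


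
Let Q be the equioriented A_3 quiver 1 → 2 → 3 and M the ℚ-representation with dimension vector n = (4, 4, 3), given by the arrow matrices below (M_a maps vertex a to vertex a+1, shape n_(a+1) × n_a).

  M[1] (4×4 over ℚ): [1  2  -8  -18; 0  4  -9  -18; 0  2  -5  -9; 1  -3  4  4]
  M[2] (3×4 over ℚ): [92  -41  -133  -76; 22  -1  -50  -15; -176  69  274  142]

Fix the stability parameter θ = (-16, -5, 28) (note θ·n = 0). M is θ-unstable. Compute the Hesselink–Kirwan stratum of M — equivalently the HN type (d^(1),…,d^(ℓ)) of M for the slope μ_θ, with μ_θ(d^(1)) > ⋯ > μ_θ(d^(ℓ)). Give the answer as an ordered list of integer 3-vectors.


Via rank(M_{q-1}∘⋯∘M_p): M ≅ I[1,2], I[1,3]^3.
μ_θ-semistable layers: μ^(1)=28; μ^(2)=-5; μ^(3)=-16

((0, 0, 3); (0, 4, 0); (4, 0, 0))


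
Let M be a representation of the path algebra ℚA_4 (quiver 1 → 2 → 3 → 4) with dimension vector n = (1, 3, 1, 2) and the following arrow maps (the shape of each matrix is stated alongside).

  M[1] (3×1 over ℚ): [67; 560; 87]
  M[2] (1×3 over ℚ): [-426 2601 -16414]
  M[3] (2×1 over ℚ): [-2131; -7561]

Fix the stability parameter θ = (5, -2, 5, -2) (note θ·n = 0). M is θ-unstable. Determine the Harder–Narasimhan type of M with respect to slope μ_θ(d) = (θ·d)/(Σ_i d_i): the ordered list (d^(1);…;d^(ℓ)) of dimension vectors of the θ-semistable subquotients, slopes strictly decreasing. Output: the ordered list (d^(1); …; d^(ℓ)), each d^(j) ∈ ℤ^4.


Via rank(M_{q-1}∘⋯∘M_p): M ≅ I[1,2], I[2,2], I[2,4], I[4,4].
μ_θ-semistable layers: μ^(1)=3/2; μ^(2)=-2

((1, 1, 1, 1); (0, 2, 0, 1))


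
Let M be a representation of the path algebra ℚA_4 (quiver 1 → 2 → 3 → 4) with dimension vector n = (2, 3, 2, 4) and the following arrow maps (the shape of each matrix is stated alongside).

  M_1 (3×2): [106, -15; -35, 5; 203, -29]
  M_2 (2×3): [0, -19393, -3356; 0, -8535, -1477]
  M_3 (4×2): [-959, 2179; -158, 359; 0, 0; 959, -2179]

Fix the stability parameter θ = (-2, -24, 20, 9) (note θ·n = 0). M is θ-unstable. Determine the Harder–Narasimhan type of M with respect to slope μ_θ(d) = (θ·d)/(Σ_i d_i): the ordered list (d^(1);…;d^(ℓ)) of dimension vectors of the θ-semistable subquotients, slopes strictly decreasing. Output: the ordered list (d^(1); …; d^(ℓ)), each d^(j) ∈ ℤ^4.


Interval decomposition of M: I[1,2], I[1,4], I[2,4], I[4,4]^2.
HN type (ℓ=4): μ^(1)=29/2; μ^(2)=9; μ^(3)=-13; μ^(4)=-24

((0, 0, 2, 2); (0, 0, 0, 2); (2, 2, 0, 0); (0, 1, 0, 0))


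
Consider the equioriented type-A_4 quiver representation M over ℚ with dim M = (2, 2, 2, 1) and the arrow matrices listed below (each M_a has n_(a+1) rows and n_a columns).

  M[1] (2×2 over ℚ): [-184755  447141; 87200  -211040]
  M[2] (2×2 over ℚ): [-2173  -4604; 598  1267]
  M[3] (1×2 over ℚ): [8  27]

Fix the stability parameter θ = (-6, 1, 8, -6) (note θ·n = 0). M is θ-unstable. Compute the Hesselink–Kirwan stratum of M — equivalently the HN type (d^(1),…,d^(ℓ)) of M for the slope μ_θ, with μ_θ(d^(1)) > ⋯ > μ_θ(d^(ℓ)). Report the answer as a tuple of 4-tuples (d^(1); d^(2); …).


Via rank(M_{q-1}∘⋯∘M_p): M ≅ I[1,1], I[1,4], I[2,3].
μ_θ-semistable layers: μ^(1)=8; μ^(2)=1; μ^(3)=-6

((0, 0, 1, 0); (0, 2, 1, 1); (2, 0, 0, 0))


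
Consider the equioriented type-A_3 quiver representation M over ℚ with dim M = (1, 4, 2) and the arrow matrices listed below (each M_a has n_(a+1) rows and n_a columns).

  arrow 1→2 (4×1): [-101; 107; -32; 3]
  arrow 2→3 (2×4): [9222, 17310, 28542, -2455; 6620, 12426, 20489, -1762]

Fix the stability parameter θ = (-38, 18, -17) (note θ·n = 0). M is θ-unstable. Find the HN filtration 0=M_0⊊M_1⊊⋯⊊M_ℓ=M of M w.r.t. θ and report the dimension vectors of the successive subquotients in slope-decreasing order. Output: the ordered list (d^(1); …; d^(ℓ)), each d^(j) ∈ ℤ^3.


Interval decomposition of M: I[1,3], I[2,2]^2, I[2,3].
HN type (ℓ=3): μ^(1)=18; μ^(2)=1/2; μ^(3)=-38

((0, 2, 0); (0, 2, 2); (1, 0, 0))


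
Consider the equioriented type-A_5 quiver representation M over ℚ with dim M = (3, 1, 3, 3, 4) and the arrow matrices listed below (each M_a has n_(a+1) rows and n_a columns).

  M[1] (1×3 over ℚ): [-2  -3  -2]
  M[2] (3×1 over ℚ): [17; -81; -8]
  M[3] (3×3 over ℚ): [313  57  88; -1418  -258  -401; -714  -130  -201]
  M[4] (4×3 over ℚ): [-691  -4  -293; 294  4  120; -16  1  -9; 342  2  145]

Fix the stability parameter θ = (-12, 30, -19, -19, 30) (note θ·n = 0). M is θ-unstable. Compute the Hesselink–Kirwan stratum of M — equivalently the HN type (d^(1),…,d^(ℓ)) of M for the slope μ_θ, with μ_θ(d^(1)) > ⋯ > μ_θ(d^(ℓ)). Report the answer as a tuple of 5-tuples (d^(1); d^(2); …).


Barcode: M ≅ I[1,1]^2, I[1,3], I[3,5]^2, I[4,5], I[5,5]. HN layers by μ_θ (4 steps, strictly decreasing):
  μ^(1)=30; μ^(2)=11/2; μ^(3)=-12; μ^(4)=-19

((0, 0, 0, 0, 4); (0, 1, 1, 0, 0); (3, 0, 0, 0, 0); (0, 0, 2, 3, 0))


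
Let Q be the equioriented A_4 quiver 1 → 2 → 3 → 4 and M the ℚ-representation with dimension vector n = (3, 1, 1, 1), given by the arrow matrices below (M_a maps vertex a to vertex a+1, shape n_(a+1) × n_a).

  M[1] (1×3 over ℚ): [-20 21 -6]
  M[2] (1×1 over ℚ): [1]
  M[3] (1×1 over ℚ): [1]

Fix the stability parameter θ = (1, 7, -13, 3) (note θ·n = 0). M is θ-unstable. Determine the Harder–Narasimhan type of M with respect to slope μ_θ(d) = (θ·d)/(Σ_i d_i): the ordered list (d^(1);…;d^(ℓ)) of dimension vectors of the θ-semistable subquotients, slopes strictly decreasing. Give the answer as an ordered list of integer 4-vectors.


Via rank(M_{q-1}∘⋯∘M_p): M ≅ I[1,1]^2, I[1,4].
μ_θ-semistable layers: μ^(1)=3; μ^(2)=1; μ^(3)=-5/3

((0, 0, 0, 1); (2, 0, 0, 0); (1, 1, 1, 0))


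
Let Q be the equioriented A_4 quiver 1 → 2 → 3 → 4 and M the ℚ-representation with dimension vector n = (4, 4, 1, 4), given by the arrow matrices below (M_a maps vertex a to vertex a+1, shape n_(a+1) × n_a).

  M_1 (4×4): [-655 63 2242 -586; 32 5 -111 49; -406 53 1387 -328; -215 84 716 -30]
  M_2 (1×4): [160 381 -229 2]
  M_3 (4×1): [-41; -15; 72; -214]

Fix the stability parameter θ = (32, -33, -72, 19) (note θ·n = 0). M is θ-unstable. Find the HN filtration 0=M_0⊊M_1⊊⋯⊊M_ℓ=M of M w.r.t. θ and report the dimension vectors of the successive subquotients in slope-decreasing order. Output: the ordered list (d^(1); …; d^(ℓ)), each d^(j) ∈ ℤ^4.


Via rank(M_{q-1}∘⋯∘M_p): M ≅ I[1,2]^3, I[1,4], I[4,4]^3.
μ_θ-semistable layers: μ^(1)=19; μ^(2)=-1/2; μ^(3)=-73/3

((0, 0, 0, 4); (3, 3, 0, 0); (1, 1, 1, 0))


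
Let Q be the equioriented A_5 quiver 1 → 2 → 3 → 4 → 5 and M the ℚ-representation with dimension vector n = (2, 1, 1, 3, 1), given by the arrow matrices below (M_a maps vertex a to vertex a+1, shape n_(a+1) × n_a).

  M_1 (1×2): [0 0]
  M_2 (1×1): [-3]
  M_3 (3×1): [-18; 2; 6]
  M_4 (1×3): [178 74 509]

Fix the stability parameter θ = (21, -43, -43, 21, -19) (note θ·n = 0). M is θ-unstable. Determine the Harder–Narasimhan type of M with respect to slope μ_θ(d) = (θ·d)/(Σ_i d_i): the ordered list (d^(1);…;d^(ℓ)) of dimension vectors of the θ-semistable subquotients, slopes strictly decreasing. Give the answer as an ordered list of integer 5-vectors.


Via rank(M_{q-1}∘⋯∘M_p): M ≅ I[1,1]^2, I[2,5], I[4,4]^2.
μ_θ-semistable layers: μ^(1)=21; μ^(2)=1; μ^(3)=-43

((2, 0, 0, 2, 0); (0, 0, 0, 1, 1); (0, 1, 1, 0, 0))


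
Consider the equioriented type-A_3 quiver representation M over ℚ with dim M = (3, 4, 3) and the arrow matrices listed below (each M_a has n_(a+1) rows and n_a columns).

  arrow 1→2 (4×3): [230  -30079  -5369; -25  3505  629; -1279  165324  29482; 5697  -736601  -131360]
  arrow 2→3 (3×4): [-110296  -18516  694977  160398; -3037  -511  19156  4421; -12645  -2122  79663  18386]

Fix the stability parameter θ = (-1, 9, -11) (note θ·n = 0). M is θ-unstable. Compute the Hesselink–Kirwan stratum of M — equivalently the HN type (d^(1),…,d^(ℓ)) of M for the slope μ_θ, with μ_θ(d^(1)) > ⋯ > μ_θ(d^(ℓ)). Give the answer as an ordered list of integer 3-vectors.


Interval decomposition of M: I[1,3]^3, I[2,2].
HN type (ℓ=2): μ^(1)=9; μ^(2)=-1

((0, 1, 0); (3, 3, 3))


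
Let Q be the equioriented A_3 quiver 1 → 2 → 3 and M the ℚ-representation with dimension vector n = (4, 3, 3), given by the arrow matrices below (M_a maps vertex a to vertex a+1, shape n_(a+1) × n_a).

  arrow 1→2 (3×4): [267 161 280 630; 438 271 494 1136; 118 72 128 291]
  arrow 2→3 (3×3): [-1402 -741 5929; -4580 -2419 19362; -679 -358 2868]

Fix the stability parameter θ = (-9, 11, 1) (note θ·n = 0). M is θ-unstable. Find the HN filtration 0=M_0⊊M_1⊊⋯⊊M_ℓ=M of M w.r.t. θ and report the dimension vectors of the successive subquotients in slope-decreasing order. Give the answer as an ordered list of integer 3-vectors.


Barcode: M ≅ I[1,1], I[1,3]^3. HN layers by μ_θ (2 steps, strictly decreasing):
  μ^(1)=6; μ^(2)=-9

((0, 3, 3); (4, 0, 0))


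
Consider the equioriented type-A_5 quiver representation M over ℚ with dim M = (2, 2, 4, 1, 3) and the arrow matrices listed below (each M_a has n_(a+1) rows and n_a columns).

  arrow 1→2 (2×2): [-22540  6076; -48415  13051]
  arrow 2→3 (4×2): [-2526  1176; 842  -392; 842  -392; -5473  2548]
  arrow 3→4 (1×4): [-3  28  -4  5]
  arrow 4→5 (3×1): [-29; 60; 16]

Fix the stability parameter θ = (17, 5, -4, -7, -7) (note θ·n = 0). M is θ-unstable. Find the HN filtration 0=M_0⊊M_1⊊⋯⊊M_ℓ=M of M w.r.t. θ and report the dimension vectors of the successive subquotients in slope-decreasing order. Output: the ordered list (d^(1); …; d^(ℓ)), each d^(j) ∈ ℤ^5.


Barcode: M ≅ I[1,1], I[1,2], I[2,5], I[3,3]^3, I[5,5]^2. HN layers by μ_θ (5 steps, strictly decreasing):
  μ^(1)=17; μ^(2)=11; μ^(3)=-13/4; μ^(4)=-4; μ^(5)=-7

((1, 0, 0, 0, 0); (1, 1, 0, 0, 0); (0, 1, 1, 1, 1); (0, 0, 3, 0, 0); (0, 0, 0, 0, 2))


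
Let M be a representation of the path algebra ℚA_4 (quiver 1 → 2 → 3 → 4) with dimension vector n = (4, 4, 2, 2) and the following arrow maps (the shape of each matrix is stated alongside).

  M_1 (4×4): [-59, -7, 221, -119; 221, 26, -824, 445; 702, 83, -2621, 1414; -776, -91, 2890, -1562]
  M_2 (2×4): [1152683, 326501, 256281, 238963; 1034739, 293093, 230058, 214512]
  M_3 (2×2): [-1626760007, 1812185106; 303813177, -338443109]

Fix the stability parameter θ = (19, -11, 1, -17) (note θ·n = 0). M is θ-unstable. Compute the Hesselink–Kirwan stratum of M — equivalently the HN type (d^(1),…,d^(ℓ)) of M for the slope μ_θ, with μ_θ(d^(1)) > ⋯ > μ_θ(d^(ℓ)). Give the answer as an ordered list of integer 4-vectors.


Via rank(M_{q-1}∘⋯∘M_p): M ≅ I[1,1], I[1,2], I[1,4]^2, I[2,2].
μ_θ-semistable layers: μ^(1)=19; μ^(2)=4; μ^(3)=-2; μ^(4)=-11

((1, 0, 0, 0); (1, 1, 0, 0); (2, 2, 2, 2); (0, 1, 0, 0))


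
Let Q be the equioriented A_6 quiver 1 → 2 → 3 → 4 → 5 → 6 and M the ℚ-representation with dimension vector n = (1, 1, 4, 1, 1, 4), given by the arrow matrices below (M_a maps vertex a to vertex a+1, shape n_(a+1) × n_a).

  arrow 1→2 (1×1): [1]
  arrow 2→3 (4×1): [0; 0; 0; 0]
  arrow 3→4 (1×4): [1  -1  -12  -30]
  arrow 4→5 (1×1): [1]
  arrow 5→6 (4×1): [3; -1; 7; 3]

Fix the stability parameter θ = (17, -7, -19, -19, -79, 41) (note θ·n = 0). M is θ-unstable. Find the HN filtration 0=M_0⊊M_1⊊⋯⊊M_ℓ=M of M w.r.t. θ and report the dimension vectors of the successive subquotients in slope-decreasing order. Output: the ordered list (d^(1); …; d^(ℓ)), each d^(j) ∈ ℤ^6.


Barcode: M ≅ I[1,2], I[3,3]^3, I[3,6], I[6,6]^3. HN layers by μ_θ (4 steps, strictly decreasing):
  μ^(1)=41; μ^(2)=5; μ^(3)=-19; μ^(4)=-39

((0, 0, 0, 0, 0, 4); (1, 1, 0, 0, 0, 0); (0, 0, 3, 0, 0, 0); (0, 0, 1, 1, 1, 0))


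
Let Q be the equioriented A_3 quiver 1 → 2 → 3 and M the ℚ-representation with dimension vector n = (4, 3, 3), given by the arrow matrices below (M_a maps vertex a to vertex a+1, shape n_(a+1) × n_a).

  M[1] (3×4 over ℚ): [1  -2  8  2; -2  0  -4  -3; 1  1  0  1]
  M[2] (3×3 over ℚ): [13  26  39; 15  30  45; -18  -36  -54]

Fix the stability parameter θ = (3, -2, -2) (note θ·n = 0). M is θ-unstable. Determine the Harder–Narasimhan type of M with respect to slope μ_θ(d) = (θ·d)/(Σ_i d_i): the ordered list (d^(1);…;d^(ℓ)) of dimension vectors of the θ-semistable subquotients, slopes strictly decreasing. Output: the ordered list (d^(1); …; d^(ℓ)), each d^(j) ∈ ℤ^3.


Via rank(M_{q-1}∘⋯∘M_p): M ≅ I[1,1], I[1,2]^2, I[1,3], I[3,3]^2.
μ_θ-semistable layers: μ^(1)=3; μ^(2)=1/2; μ^(3)=-1/3; μ^(4)=-2

((1, 0, 0); (2, 2, 0); (1, 1, 1); (0, 0, 2))


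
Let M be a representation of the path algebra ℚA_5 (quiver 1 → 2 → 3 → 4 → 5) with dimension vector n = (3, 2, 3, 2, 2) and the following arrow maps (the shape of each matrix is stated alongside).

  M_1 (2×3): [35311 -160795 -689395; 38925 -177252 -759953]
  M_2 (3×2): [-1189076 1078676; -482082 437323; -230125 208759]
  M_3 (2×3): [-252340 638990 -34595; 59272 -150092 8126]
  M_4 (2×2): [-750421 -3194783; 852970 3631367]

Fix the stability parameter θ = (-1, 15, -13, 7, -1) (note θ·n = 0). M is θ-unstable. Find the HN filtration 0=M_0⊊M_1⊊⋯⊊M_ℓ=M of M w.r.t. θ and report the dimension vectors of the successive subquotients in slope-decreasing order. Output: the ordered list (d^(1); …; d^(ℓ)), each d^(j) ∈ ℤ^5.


Barcode: M ≅ I[1,1], I[1,3], I[1,5], I[3,3], I[4,5]. HN layers by μ_θ (4 steps, strictly decreasing):
  μ^(1)=3; μ^(2)=1; μ^(3)=-1; μ^(4)=-13

((0, 0, 0, 2, 2); (0, 2, 2, 0, 0); (3, 0, 0, 0, 0); (0, 0, 1, 0, 0))


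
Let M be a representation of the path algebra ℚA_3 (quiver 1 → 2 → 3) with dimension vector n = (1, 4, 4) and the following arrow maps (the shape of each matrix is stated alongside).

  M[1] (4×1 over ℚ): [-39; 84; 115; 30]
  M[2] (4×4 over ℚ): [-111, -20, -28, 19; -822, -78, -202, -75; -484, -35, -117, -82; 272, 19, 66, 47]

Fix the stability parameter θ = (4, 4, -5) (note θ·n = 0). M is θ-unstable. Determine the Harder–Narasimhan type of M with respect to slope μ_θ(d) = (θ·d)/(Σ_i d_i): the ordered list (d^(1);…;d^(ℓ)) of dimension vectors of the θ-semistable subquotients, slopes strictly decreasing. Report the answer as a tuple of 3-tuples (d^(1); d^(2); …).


Barcode: M ≅ I[1,3], I[2,3]^3. HN layers by μ_θ (2 steps, strictly decreasing):
  μ^(1)=1; μ^(2)=-1/2

((1, 1, 1); (0, 3, 3))


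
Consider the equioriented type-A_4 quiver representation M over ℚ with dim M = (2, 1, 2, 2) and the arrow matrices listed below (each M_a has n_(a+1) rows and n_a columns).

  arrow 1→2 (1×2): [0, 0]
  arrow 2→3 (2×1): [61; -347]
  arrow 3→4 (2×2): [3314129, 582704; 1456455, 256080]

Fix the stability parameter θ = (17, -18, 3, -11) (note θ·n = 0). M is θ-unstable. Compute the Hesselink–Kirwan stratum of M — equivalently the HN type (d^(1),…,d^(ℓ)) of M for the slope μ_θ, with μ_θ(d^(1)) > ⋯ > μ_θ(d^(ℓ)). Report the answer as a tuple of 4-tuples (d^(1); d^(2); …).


Via rank(M_{q-1}∘⋯∘M_p): M ≅ I[1,1]^2, I[2,4], I[3,3], I[4,4].
μ_θ-semistable layers: μ^(1)=17; μ^(2)=3; μ^(3)=-4; μ^(4)=-11; μ^(5)=-18

((2, 0, 0, 0); (0, 0, 1, 0); (0, 0, 1, 1); (0, 0, 0, 1); (0, 1, 0, 0))


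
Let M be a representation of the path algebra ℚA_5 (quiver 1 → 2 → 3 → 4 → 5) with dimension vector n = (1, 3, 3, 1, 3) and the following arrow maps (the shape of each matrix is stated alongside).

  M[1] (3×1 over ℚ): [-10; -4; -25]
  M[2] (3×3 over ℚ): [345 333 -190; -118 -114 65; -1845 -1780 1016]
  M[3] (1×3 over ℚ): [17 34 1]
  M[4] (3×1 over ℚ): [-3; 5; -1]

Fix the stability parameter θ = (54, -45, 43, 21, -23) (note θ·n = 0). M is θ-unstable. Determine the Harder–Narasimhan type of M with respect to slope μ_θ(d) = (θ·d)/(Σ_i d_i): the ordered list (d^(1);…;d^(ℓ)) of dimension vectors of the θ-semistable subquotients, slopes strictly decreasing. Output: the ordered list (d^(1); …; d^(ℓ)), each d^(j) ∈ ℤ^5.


Via rank(M_{q-1}∘⋯∘M_p): M ≅ I[1,3], I[2,3], I[2,5], I[5,5]^2.
μ_θ-semistable layers: μ^(1)=43; μ^(2)=41/3; μ^(3)=9/2; μ^(4)=-23; μ^(5)=-45

((0, 0, 2, 0, 0); (0, 0, 1, 1, 1); (1, 1, 0, 0, 0); (0, 0, 0, 0, 2); (0, 2, 0, 0, 0))


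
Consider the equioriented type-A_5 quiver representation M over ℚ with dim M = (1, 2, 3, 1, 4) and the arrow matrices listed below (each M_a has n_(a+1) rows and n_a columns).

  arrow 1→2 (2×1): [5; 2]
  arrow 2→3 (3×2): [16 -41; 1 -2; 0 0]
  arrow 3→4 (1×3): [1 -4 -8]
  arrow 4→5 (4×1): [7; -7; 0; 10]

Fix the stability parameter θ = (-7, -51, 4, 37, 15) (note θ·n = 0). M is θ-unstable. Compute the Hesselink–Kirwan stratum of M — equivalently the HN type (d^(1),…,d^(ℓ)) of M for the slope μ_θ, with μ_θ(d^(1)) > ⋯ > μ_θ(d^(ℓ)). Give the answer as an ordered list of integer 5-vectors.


Via rank(M_{q-1}∘⋯∘M_p): M ≅ I[1,5], I[2,3], I[3,3], I[5,5]^3.
μ_θ-semistable layers: μ^(1)=26; μ^(2)=15; μ^(3)=4; μ^(4)=-29; μ^(5)=-51

((0, 0, 0, 1, 1); (0, 0, 0, 0, 3); (0, 0, 3, 0, 0); (1, 1, 0, 0, 0); (0, 1, 0, 0, 0))


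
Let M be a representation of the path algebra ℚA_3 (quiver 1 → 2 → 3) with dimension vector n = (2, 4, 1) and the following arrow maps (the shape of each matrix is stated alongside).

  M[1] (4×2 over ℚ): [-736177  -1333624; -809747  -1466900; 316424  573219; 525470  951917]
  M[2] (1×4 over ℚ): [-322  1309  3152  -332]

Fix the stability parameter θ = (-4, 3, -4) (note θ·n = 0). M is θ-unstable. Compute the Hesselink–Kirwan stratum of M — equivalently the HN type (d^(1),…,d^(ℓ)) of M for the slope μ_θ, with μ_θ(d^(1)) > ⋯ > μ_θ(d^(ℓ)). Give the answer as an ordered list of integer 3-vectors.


Barcode: M ≅ I[1,2], I[1,3], I[2,2]^2. HN layers by μ_θ (3 steps, strictly decreasing):
  μ^(1)=3; μ^(2)=-1/2; μ^(3)=-4

((0, 3, 0); (0, 1, 1); (2, 0, 0))


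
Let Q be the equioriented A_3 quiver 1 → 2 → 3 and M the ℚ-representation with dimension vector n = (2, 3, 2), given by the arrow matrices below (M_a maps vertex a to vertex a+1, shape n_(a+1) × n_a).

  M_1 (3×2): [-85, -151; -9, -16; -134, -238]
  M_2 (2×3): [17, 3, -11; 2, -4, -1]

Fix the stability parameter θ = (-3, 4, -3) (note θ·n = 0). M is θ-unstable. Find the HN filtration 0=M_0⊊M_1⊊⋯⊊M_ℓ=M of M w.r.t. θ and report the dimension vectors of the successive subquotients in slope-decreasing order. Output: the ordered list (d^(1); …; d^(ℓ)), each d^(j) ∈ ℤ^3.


Barcode: M ≅ I[1,2], I[1,3], I[2,3]. HN layers by μ_θ (3 steps, strictly decreasing):
  μ^(1)=4; μ^(2)=1/2; μ^(3)=-3

((0, 1, 0); (0, 2, 2); (2, 0, 0))


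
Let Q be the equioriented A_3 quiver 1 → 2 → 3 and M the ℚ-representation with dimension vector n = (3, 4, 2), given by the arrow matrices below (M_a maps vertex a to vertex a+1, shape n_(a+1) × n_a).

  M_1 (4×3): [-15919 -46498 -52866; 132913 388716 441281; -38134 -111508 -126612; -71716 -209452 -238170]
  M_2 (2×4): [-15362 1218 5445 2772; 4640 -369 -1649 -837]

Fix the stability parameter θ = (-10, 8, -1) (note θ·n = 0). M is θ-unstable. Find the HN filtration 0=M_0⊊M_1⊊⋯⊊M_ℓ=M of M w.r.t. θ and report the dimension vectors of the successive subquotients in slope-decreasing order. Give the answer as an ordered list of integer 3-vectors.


Barcode: M ≅ I[1,1], I[1,2], I[1,3], I[2,2], I[2,3]. HN layers by μ_θ (3 steps, strictly decreasing):
  μ^(1)=8; μ^(2)=7/2; μ^(3)=-10

((0, 2, 0); (0, 2, 2); (3, 0, 0))


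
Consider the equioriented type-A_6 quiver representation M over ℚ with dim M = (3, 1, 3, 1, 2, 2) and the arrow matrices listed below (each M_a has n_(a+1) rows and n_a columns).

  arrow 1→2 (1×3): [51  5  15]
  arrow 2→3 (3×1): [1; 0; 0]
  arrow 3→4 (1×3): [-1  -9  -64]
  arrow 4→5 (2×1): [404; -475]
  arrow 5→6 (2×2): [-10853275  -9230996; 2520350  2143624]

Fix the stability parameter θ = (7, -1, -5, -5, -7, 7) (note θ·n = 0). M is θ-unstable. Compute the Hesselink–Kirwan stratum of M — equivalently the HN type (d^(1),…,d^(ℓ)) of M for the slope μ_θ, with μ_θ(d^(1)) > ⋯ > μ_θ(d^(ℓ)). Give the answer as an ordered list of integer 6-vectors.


Barcode: M ≅ I[1,1]^2, I[1,5], I[3,3]^2, I[5,6], I[6,6]. HN layers by μ_θ (4 steps, strictly decreasing):
  μ^(1)=7; μ^(2)=-11/5; μ^(3)=-5; μ^(4)=-7

((2, 0, 0, 0, 0, 2); (1, 1, 1, 1, 1, 0); (0, 0, 2, 0, 0, 0); (0, 0, 0, 0, 1, 0))


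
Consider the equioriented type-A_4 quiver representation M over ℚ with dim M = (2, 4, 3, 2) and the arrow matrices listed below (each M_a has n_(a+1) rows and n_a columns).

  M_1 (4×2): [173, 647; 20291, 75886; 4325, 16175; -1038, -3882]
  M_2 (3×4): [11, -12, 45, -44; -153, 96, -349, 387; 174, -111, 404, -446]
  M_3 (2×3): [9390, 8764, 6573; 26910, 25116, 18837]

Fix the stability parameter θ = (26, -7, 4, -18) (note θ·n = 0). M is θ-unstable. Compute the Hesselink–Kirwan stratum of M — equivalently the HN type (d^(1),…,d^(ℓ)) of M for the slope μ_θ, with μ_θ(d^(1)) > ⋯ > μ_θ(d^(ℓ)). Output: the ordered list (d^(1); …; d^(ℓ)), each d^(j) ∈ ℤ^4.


Interval decomposition of M: I[1,2], I[1,4], I[2,3]^2, I[4,4].
HN type (ℓ=5): μ^(1)=19/2; μ^(2)=4; μ^(3)=5/4; μ^(4)=-7; μ^(5)=-18

((1, 1, 0, 0); (0, 0, 2, 0); (1, 1, 1, 1); (0, 2, 0, 0); (0, 0, 0, 1))


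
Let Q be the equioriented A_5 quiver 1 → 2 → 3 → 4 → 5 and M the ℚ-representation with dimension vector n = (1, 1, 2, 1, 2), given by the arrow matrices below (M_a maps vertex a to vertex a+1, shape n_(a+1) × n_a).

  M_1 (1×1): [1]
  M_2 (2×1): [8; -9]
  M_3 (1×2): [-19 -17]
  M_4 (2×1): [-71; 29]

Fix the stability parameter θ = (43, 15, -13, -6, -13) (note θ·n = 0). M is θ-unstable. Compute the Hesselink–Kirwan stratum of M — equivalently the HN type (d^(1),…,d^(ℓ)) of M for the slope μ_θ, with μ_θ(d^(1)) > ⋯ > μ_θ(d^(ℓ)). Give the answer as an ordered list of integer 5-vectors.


Barcode: M ≅ I[1,5], I[3,3], I[5,5]. HN layers by μ_θ (2 steps, strictly decreasing):
  μ^(1)=26/5; μ^(2)=-13

((1, 1, 1, 1, 1); (0, 0, 1, 0, 1))


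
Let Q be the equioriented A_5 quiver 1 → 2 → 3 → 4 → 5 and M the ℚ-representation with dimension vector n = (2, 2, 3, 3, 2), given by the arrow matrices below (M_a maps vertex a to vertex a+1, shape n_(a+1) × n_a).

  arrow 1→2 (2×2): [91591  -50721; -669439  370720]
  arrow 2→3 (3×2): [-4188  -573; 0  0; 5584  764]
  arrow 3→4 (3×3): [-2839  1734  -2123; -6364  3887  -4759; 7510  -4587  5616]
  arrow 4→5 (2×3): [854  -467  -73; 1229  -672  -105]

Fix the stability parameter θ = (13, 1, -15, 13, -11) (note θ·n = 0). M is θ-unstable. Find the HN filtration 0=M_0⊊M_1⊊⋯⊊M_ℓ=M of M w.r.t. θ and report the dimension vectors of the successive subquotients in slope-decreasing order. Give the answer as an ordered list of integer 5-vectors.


Via rank(M_{q-1}∘⋯∘M_p): M ≅ I[1,2], I[1,5], I[3,4], I[3,5].
μ_θ-semistable layers: μ^(1)=13; μ^(2)=7; μ^(3)=1; μ^(4)=-1/3; μ^(5)=-15

((0, 0, 0, 1, 0); (1, 1, 0, 0, 0); (0, 0, 0, 2, 2); (1, 1, 1, 0, 0); (0, 0, 2, 0, 0))


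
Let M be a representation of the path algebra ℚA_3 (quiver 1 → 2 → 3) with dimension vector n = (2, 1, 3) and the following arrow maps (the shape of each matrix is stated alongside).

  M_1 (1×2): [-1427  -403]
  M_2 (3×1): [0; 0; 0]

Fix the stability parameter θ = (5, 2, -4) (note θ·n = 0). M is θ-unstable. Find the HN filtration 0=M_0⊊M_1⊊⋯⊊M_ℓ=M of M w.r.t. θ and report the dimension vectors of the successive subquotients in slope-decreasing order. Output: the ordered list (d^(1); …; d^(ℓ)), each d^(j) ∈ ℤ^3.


Via rank(M_{q-1}∘⋯∘M_p): M ≅ I[1,1], I[1,2], I[3,3]^3.
μ_θ-semistable layers: μ^(1)=5; μ^(2)=7/2; μ^(3)=-4

((1, 0, 0); (1, 1, 0); (0, 0, 3))


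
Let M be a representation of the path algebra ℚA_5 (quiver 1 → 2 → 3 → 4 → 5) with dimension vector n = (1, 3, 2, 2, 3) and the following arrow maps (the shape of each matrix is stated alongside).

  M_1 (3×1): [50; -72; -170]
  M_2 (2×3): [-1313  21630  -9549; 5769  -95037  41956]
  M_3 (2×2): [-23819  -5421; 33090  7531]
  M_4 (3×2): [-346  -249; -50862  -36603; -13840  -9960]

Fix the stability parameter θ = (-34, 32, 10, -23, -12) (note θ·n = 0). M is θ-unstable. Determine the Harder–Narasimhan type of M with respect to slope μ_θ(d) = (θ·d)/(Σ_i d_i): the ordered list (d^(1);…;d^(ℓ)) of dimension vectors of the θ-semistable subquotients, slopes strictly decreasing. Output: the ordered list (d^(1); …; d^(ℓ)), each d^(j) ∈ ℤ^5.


Interval decomposition of M: I[1,5], I[2,2], I[2,4], I[5,5]^2.
HN type (ℓ=5): μ^(1)=32; μ^(2)=19/3; μ^(3)=7/4; μ^(4)=-12; μ^(5)=-34

((0, 1, 0, 0, 0); (0, 1, 1, 1, 0); (0, 1, 1, 1, 1); (0, 0, 0, 0, 2); (1, 0, 0, 0, 0))


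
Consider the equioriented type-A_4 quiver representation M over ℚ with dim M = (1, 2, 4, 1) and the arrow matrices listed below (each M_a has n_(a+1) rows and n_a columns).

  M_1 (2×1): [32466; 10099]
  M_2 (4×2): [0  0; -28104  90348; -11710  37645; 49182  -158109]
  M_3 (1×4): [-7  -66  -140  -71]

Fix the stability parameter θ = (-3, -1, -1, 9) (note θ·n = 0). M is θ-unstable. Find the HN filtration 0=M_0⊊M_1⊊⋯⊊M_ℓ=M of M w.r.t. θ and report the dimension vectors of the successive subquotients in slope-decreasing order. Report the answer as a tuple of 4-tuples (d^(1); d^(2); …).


Interval decomposition of M: I[1,4], I[2,2], I[3,3]^3.
HN type (ℓ=3): μ^(1)=9; μ^(2)=-1; μ^(3)=-3

((0, 0, 0, 1); (0, 2, 4, 0); (1, 0, 0, 0))


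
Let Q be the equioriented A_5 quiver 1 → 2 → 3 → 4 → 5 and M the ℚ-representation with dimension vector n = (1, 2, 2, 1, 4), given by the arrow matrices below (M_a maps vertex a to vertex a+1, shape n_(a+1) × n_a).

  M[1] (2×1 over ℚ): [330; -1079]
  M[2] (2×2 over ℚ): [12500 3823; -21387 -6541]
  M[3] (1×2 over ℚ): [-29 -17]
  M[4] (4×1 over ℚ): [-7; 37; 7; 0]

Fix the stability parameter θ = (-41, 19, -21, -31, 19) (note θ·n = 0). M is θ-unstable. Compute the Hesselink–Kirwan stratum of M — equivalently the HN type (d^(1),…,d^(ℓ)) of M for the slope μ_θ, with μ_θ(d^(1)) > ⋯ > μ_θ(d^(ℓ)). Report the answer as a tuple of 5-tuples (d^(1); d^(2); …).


Barcode: M ≅ I[1,3], I[2,5], I[5,5]^3. HN layers by μ_θ (4 steps, strictly decreasing):
  μ^(1)=19; μ^(2)=-1; μ^(3)=-11; μ^(4)=-41

((0, 0, 0, 0, 4); (0, 1, 1, 0, 0); (0, 1, 1, 1, 0); (1, 0, 0, 0, 0))


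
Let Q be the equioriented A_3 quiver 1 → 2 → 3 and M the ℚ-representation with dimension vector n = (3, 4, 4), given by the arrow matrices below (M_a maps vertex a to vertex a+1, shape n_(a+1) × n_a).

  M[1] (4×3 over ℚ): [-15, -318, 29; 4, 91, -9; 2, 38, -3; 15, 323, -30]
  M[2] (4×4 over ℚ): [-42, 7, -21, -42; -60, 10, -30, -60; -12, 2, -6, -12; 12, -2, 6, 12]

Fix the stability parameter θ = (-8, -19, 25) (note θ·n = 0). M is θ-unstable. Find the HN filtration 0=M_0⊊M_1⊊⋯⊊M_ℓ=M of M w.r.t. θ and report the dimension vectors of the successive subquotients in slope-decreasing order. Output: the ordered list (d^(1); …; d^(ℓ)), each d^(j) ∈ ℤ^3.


Barcode: M ≅ I[1,2]^2, I[1,3], I[2,2], I[3,3]^3. HN layers by μ_θ (3 steps, strictly decreasing):
  μ^(1)=25; μ^(2)=-27/2; μ^(3)=-19

((0, 0, 4); (3, 3, 0); (0, 1, 0))


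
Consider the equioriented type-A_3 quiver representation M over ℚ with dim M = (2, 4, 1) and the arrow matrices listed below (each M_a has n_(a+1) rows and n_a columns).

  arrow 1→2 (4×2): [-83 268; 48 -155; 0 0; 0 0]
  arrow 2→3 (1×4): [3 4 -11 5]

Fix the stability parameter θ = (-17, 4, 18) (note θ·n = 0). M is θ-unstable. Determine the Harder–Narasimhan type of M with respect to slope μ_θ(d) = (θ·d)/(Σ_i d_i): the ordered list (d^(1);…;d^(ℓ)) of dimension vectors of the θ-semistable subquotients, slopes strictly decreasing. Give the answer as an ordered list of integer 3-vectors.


Via rank(M_{q-1}∘⋯∘M_p): M ≅ I[1,2], I[1,3], I[2,2]^2.
μ_θ-semistable layers: μ^(1)=18; μ^(2)=4; μ^(3)=-17

((0, 0, 1); (0, 4, 0); (2, 0, 0))


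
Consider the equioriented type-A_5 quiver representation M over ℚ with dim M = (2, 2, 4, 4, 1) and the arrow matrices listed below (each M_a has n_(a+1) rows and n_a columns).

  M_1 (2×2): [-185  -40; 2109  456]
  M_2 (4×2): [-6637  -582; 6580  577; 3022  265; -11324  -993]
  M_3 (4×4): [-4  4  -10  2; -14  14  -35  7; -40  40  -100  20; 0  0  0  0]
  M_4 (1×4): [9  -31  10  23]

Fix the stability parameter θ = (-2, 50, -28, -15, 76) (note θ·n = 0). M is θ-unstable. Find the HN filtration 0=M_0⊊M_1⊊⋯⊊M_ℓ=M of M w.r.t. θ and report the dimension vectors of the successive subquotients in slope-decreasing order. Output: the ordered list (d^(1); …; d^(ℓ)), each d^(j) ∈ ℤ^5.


Via rank(M_{q-1}∘⋯∘M_p): M ≅ I[1,1], I[1,3], I[2,3], I[3,3], I[3,5], I[4,4]^3.
μ_θ-semistable layers: μ^(1)=76; μ^(2)=11; μ^(3)=-2; μ^(4)=-15; μ^(5)=-28

((0, 0, 0, 0, 1); (0, 2, 2, 0, 0); (2, 0, 0, 0, 0); (0, 0, 0, 4, 0); (0, 0, 2, 0, 0))


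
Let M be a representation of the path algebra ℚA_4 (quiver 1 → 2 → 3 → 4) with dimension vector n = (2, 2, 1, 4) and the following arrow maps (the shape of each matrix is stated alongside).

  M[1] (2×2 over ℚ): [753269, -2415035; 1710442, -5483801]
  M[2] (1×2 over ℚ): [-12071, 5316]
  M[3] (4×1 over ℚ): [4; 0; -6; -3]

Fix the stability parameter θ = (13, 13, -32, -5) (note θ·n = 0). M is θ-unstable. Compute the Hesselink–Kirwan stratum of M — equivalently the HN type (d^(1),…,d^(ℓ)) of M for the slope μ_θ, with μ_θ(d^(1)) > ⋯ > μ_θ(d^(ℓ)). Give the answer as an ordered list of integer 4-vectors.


Barcode: M ≅ I[1,2], I[1,4], I[4,4]^3. HN layers by μ_θ (3 steps, strictly decreasing):
  μ^(1)=13; μ^(2)=-11/4; μ^(3)=-5

((1, 1, 0, 0); (1, 1, 1, 1); (0, 0, 0, 3))


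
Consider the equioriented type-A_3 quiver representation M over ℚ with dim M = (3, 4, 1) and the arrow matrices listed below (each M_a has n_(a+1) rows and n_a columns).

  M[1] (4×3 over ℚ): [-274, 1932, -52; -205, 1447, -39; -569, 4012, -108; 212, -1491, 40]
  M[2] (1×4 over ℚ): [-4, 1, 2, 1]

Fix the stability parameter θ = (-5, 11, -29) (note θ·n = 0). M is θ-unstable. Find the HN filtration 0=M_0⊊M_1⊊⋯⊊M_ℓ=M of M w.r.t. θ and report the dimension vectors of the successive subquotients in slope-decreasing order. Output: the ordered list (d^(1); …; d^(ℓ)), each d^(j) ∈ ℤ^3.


Interval decomposition of M: I[1,2]^2, I[1,3], I[2,2].
HN type (ℓ=3): μ^(1)=11; μ^(2)=-5; μ^(3)=-23/3

((0, 3, 0); (2, 0, 0); (1, 1, 1))


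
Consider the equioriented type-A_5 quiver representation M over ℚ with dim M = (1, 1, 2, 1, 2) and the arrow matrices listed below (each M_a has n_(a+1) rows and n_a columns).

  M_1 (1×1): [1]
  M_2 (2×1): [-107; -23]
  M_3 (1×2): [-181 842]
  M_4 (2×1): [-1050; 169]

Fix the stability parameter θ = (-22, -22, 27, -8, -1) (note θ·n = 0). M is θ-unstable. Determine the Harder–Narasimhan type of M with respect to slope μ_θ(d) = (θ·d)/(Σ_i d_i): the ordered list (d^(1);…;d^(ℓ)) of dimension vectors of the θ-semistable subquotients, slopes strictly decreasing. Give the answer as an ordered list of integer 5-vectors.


Interval decomposition of M: I[1,5], I[3,3], I[5,5].
HN type (ℓ=4): μ^(1)=27; μ^(2)=6; μ^(3)=-1; μ^(4)=-22

((0, 0, 1, 0, 0); (0, 0, 1, 1, 1); (0, 0, 0, 0, 1); (1, 1, 0, 0, 0))
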